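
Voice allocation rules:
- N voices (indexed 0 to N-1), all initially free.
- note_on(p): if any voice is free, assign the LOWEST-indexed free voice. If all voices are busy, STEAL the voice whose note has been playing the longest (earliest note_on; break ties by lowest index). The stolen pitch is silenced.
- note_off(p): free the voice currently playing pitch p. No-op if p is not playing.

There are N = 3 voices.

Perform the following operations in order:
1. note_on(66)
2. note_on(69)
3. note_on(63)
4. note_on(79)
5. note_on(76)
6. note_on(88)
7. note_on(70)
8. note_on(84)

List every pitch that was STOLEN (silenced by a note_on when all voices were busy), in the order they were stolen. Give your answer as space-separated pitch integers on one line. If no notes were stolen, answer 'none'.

Op 1: note_on(66): voice 0 is free -> assigned | voices=[66 - -]
Op 2: note_on(69): voice 1 is free -> assigned | voices=[66 69 -]
Op 3: note_on(63): voice 2 is free -> assigned | voices=[66 69 63]
Op 4: note_on(79): all voices busy, STEAL voice 0 (pitch 66, oldest) -> assign | voices=[79 69 63]
Op 5: note_on(76): all voices busy, STEAL voice 1 (pitch 69, oldest) -> assign | voices=[79 76 63]
Op 6: note_on(88): all voices busy, STEAL voice 2 (pitch 63, oldest) -> assign | voices=[79 76 88]
Op 7: note_on(70): all voices busy, STEAL voice 0 (pitch 79, oldest) -> assign | voices=[70 76 88]
Op 8: note_on(84): all voices busy, STEAL voice 1 (pitch 76, oldest) -> assign | voices=[70 84 88]

Answer: 66 69 63 79 76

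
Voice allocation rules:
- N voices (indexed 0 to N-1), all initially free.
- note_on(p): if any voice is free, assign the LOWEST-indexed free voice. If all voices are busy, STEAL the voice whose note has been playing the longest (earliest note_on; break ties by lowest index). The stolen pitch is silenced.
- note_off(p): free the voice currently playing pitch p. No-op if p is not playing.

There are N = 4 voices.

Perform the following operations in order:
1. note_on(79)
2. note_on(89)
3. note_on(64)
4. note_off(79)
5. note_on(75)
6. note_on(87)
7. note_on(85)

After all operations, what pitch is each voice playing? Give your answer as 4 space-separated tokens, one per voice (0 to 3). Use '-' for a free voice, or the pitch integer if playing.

Answer: 75 85 64 87

Derivation:
Op 1: note_on(79): voice 0 is free -> assigned | voices=[79 - - -]
Op 2: note_on(89): voice 1 is free -> assigned | voices=[79 89 - -]
Op 3: note_on(64): voice 2 is free -> assigned | voices=[79 89 64 -]
Op 4: note_off(79): free voice 0 | voices=[- 89 64 -]
Op 5: note_on(75): voice 0 is free -> assigned | voices=[75 89 64 -]
Op 6: note_on(87): voice 3 is free -> assigned | voices=[75 89 64 87]
Op 7: note_on(85): all voices busy, STEAL voice 1 (pitch 89, oldest) -> assign | voices=[75 85 64 87]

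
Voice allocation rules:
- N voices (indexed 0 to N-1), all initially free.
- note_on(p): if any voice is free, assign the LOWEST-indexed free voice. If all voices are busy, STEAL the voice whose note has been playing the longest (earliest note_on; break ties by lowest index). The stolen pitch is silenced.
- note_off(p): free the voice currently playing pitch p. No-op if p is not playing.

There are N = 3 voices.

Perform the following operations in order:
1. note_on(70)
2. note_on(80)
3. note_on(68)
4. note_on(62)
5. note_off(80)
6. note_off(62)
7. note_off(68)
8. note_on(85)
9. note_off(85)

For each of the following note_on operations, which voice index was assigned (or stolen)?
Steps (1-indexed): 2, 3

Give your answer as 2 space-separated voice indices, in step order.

Answer: 1 2

Derivation:
Op 1: note_on(70): voice 0 is free -> assigned | voices=[70 - -]
Op 2: note_on(80): voice 1 is free -> assigned | voices=[70 80 -]
Op 3: note_on(68): voice 2 is free -> assigned | voices=[70 80 68]
Op 4: note_on(62): all voices busy, STEAL voice 0 (pitch 70, oldest) -> assign | voices=[62 80 68]
Op 5: note_off(80): free voice 1 | voices=[62 - 68]
Op 6: note_off(62): free voice 0 | voices=[- - 68]
Op 7: note_off(68): free voice 2 | voices=[- - -]
Op 8: note_on(85): voice 0 is free -> assigned | voices=[85 - -]
Op 9: note_off(85): free voice 0 | voices=[- - -]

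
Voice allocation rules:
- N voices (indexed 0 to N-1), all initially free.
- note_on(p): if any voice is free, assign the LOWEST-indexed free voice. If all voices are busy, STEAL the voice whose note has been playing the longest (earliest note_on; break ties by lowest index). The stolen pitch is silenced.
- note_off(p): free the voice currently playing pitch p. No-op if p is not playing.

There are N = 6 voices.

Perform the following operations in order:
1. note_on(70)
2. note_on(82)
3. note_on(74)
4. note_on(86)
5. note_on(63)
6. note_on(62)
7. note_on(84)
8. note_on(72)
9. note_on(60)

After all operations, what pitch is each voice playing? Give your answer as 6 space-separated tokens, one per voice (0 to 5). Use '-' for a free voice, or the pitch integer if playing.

Op 1: note_on(70): voice 0 is free -> assigned | voices=[70 - - - - -]
Op 2: note_on(82): voice 1 is free -> assigned | voices=[70 82 - - - -]
Op 3: note_on(74): voice 2 is free -> assigned | voices=[70 82 74 - - -]
Op 4: note_on(86): voice 3 is free -> assigned | voices=[70 82 74 86 - -]
Op 5: note_on(63): voice 4 is free -> assigned | voices=[70 82 74 86 63 -]
Op 6: note_on(62): voice 5 is free -> assigned | voices=[70 82 74 86 63 62]
Op 7: note_on(84): all voices busy, STEAL voice 0 (pitch 70, oldest) -> assign | voices=[84 82 74 86 63 62]
Op 8: note_on(72): all voices busy, STEAL voice 1 (pitch 82, oldest) -> assign | voices=[84 72 74 86 63 62]
Op 9: note_on(60): all voices busy, STEAL voice 2 (pitch 74, oldest) -> assign | voices=[84 72 60 86 63 62]

Answer: 84 72 60 86 63 62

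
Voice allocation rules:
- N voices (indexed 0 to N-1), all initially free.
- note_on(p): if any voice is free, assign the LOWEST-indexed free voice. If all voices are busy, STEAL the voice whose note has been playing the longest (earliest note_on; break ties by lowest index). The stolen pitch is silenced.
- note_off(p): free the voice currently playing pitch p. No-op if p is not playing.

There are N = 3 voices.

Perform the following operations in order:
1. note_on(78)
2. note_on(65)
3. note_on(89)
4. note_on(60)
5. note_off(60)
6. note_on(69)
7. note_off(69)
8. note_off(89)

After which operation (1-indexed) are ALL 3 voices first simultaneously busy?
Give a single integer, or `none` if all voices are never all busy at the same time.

Answer: 3

Derivation:
Op 1: note_on(78): voice 0 is free -> assigned | voices=[78 - -]
Op 2: note_on(65): voice 1 is free -> assigned | voices=[78 65 -]
Op 3: note_on(89): voice 2 is free -> assigned | voices=[78 65 89]
Op 4: note_on(60): all voices busy, STEAL voice 0 (pitch 78, oldest) -> assign | voices=[60 65 89]
Op 5: note_off(60): free voice 0 | voices=[- 65 89]
Op 6: note_on(69): voice 0 is free -> assigned | voices=[69 65 89]
Op 7: note_off(69): free voice 0 | voices=[- 65 89]
Op 8: note_off(89): free voice 2 | voices=[- 65 -]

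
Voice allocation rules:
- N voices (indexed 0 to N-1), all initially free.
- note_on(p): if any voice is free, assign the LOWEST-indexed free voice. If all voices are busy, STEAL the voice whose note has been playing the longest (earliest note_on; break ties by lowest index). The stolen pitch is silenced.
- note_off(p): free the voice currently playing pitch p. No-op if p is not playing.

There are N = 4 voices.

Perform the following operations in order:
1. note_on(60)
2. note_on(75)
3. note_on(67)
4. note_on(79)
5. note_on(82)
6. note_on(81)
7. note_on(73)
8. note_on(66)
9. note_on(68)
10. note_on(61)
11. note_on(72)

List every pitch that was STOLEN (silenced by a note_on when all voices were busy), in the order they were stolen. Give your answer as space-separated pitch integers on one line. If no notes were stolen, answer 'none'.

Answer: 60 75 67 79 82 81 73

Derivation:
Op 1: note_on(60): voice 0 is free -> assigned | voices=[60 - - -]
Op 2: note_on(75): voice 1 is free -> assigned | voices=[60 75 - -]
Op 3: note_on(67): voice 2 is free -> assigned | voices=[60 75 67 -]
Op 4: note_on(79): voice 3 is free -> assigned | voices=[60 75 67 79]
Op 5: note_on(82): all voices busy, STEAL voice 0 (pitch 60, oldest) -> assign | voices=[82 75 67 79]
Op 6: note_on(81): all voices busy, STEAL voice 1 (pitch 75, oldest) -> assign | voices=[82 81 67 79]
Op 7: note_on(73): all voices busy, STEAL voice 2 (pitch 67, oldest) -> assign | voices=[82 81 73 79]
Op 8: note_on(66): all voices busy, STEAL voice 3 (pitch 79, oldest) -> assign | voices=[82 81 73 66]
Op 9: note_on(68): all voices busy, STEAL voice 0 (pitch 82, oldest) -> assign | voices=[68 81 73 66]
Op 10: note_on(61): all voices busy, STEAL voice 1 (pitch 81, oldest) -> assign | voices=[68 61 73 66]
Op 11: note_on(72): all voices busy, STEAL voice 2 (pitch 73, oldest) -> assign | voices=[68 61 72 66]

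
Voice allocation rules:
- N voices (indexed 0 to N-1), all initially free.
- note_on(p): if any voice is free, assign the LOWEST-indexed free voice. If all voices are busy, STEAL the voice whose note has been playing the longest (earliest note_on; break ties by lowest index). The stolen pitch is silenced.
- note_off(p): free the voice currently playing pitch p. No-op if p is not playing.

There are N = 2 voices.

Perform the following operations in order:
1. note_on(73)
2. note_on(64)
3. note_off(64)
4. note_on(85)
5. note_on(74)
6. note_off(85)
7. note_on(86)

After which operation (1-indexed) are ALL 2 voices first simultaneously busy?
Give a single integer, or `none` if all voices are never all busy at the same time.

Answer: 2

Derivation:
Op 1: note_on(73): voice 0 is free -> assigned | voices=[73 -]
Op 2: note_on(64): voice 1 is free -> assigned | voices=[73 64]
Op 3: note_off(64): free voice 1 | voices=[73 -]
Op 4: note_on(85): voice 1 is free -> assigned | voices=[73 85]
Op 5: note_on(74): all voices busy, STEAL voice 0 (pitch 73, oldest) -> assign | voices=[74 85]
Op 6: note_off(85): free voice 1 | voices=[74 -]
Op 7: note_on(86): voice 1 is free -> assigned | voices=[74 86]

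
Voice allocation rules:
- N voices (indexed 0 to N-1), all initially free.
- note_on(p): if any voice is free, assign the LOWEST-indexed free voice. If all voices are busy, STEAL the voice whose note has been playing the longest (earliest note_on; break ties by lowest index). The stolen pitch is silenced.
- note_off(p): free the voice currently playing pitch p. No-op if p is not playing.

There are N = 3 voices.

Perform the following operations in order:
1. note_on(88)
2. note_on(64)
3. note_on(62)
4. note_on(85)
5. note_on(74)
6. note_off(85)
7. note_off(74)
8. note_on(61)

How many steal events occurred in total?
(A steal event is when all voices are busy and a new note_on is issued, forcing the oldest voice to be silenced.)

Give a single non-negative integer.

Op 1: note_on(88): voice 0 is free -> assigned | voices=[88 - -]
Op 2: note_on(64): voice 1 is free -> assigned | voices=[88 64 -]
Op 3: note_on(62): voice 2 is free -> assigned | voices=[88 64 62]
Op 4: note_on(85): all voices busy, STEAL voice 0 (pitch 88, oldest) -> assign | voices=[85 64 62]
Op 5: note_on(74): all voices busy, STEAL voice 1 (pitch 64, oldest) -> assign | voices=[85 74 62]
Op 6: note_off(85): free voice 0 | voices=[- 74 62]
Op 7: note_off(74): free voice 1 | voices=[- - 62]
Op 8: note_on(61): voice 0 is free -> assigned | voices=[61 - 62]

Answer: 2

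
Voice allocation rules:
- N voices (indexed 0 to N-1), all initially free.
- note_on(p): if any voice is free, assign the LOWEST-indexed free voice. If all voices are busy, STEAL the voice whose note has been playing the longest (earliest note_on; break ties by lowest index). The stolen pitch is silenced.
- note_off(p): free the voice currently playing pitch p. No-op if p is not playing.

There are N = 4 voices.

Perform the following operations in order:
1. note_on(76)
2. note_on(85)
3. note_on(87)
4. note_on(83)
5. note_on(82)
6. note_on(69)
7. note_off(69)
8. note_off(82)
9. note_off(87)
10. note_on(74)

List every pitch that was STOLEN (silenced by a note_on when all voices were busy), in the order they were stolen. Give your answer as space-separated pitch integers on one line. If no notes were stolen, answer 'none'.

Op 1: note_on(76): voice 0 is free -> assigned | voices=[76 - - -]
Op 2: note_on(85): voice 1 is free -> assigned | voices=[76 85 - -]
Op 3: note_on(87): voice 2 is free -> assigned | voices=[76 85 87 -]
Op 4: note_on(83): voice 3 is free -> assigned | voices=[76 85 87 83]
Op 5: note_on(82): all voices busy, STEAL voice 0 (pitch 76, oldest) -> assign | voices=[82 85 87 83]
Op 6: note_on(69): all voices busy, STEAL voice 1 (pitch 85, oldest) -> assign | voices=[82 69 87 83]
Op 7: note_off(69): free voice 1 | voices=[82 - 87 83]
Op 8: note_off(82): free voice 0 | voices=[- - 87 83]
Op 9: note_off(87): free voice 2 | voices=[- - - 83]
Op 10: note_on(74): voice 0 is free -> assigned | voices=[74 - - 83]

Answer: 76 85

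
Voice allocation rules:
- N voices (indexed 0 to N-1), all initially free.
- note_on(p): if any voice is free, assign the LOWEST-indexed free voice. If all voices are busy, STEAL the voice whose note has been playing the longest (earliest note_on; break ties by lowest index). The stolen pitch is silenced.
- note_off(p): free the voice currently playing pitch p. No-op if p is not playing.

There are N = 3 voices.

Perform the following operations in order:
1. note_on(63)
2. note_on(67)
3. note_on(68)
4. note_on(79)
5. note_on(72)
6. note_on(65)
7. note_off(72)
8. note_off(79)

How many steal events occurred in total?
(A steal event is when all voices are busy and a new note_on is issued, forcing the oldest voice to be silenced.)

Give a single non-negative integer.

Op 1: note_on(63): voice 0 is free -> assigned | voices=[63 - -]
Op 2: note_on(67): voice 1 is free -> assigned | voices=[63 67 -]
Op 3: note_on(68): voice 2 is free -> assigned | voices=[63 67 68]
Op 4: note_on(79): all voices busy, STEAL voice 0 (pitch 63, oldest) -> assign | voices=[79 67 68]
Op 5: note_on(72): all voices busy, STEAL voice 1 (pitch 67, oldest) -> assign | voices=[79 72 68]
Op 6: note_on(65): all voices busy, STEAL voice 2 (pitch 68, oldest) -> assign | voices=[79 72 65]
Op 7: note_off(72): free voice 1 | voices=[79 - 65]
Op 8: note_off(79): free voice 0 | voices=[- - 65]

Answer: 3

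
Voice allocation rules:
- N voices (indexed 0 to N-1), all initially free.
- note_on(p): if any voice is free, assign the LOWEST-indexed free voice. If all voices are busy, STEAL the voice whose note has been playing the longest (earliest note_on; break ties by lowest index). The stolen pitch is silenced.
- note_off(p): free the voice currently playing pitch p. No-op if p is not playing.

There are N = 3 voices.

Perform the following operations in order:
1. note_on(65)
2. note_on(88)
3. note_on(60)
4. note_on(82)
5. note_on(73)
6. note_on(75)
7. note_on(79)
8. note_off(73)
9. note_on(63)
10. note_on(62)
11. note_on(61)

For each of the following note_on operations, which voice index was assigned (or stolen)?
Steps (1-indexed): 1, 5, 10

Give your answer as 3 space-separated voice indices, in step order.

Op 1: note_on(65): voice 0 is free -> assigned | voices=[65 - -]
Op 2: note_on(88): voice 1 is free -> assigned | voices=[65 88 -]
Op 3: note_on(60): voice 2 is free -> assigned | voices=[65 88 60]
Op 4: note_on(82): all voices busy, STEAL voice 0 (pitch 65, oldest) -> assign | voices=[82 88 60]
Op 5: note_on(73): all voices busy, STEAL voice 1 (pitch 88, oldest) -> assign | voices=[82 73 60]
Op 6: note_on(75): all voices busy, STEAL voice 2 (pitch 60, oldest) -> assign | voices=[82 73 75]
Op 7: note_on(79): all voices busy, STEAL voice 0 (pitch 82, oldest) -> assign | voices=[79 73 75]
Op 8: note_off(73): free voice 1 | voices=[79 - 75]
Op 9: note_on(63): voice 1 is free -> assigned | voices=[79 63 75]
Op 10: note_on(62): all voices busy, STEAL voice 2 (pitch 75, oldest) -> assign | voices=[79 63 62]
Op 11: note_on(61): all voices busy, STEAL voice 0 (pitch 79, oldest) -> assign | voices=[61 63 62]

Answer: 0 1 2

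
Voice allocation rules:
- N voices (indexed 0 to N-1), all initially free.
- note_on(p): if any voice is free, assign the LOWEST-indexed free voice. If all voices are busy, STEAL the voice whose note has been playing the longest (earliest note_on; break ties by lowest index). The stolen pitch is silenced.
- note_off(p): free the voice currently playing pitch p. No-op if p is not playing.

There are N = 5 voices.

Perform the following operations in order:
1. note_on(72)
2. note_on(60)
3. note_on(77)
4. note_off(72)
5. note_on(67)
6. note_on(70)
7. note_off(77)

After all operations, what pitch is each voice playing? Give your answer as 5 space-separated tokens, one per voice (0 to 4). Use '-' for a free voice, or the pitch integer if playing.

Op 1: note_on(72): voice 0 is free -> assigned | voices=[72 - - - -]
Op 2: note_on(60): voice 1 is free -> assigned | voices=[72 60 - - -]
Op 3: note_on(77): voice 2 is free -> assigned | voices=[72 60 77 - -]
Op 4: note_off(72): free voice 0 | voices=[- 60 77 - -]
Op 5: note_on(67): voice 0 is free -> assigned | voices=[67 60 77 - -]
Op 6: note_on(70): voice 3 is free -> assigned | voices=[67 60 77 70 -]
Op 7: note_off(77): free voice 2 | voices=[67 60 - 70 -]

Answer: 67 60 - 70 -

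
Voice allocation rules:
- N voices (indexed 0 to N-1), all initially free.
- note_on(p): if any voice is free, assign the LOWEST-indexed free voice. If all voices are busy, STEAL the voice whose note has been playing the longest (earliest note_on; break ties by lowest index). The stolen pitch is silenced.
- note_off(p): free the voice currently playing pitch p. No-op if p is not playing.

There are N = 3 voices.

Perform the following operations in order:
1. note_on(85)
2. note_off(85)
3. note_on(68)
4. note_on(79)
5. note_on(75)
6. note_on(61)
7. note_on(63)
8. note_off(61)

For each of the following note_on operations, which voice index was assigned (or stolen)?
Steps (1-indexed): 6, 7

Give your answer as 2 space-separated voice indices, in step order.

Op 1: note_on(85): voice 0 is free -> assigned | voices=[85 - -]
Op 2: note_off(85): free voice 0 | voices=[- - -]
Op 3: note_on(68): voice 0 is free -> assigned | voices=[68 - -]
Op 4: note_on(79): voice 1 is free -> assigned | voices=[68 79 -]
Op 5: note_on(75): voice 2 is free -> assigned | voices=[68 79 75]
Op 6: note_on(61): all voices busy, STEAL voice 0 (pitch 68, oldest) -> assign | voices=[61 79 75]
Op 7: note_on(63): all voices busy, STEAL voice 1 (pitch 79, oldest) -> assign | voices=[61 63 75]
Op 8: note_off(61): free voice 0 | voices=[- 63 75]

Answer: 0 1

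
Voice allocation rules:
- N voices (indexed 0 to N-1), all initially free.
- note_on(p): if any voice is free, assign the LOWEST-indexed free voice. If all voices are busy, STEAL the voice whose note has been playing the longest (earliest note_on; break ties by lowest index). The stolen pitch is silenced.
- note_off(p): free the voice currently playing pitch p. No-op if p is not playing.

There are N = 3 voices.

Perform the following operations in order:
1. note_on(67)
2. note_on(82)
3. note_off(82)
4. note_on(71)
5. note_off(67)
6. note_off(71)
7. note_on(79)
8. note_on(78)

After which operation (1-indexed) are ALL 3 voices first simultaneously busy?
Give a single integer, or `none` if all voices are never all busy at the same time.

Answer: none

Derivation:
Op 1: note_on(67): voice 0 is free -> assigned | voices=[67 - -]
Op 2: note_on(82): voice 1 is free -> assigned | voices=[67 82 -]
Op 3: note_off(82): free voice 1 | voices=[67 - -]
Op 4: note_on(71): voice 1 is free -> assigned | voices=[67 71 -]
Op 5: note_off(67): free voice 0 | voices=[- 71 -]
Op 6: note_off(71): free voice 1 | voices=[- - -]
Op 7: note_on(79): voice 0 is free -> assigned | voices=[79 - -]
Op 8: note_on(78): voice 1 is free -> assigned | voices=[79 78 -]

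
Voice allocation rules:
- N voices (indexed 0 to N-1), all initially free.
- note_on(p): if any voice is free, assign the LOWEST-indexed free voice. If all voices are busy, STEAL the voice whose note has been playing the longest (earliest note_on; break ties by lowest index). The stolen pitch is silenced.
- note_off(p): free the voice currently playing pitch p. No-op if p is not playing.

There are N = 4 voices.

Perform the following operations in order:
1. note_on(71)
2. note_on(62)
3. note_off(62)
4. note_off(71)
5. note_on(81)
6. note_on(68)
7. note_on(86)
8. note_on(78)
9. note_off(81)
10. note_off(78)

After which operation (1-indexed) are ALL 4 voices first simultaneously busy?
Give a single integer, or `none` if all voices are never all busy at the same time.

Answer: 8

Derivation:
Op 1: note_on(71): voice 0 is free -> assigned | voices=[71 - - -]
Op 2: note_on(62): voice 1 is free -> assigned | voices=[71 62 - -]
Op 3: note_off(62): free voice 1 | voices=[71 - - -]
Op 4: note_off(71): free voice 0 | voices=[- - - -]
Op 5: note_on(81): voice 0 is free -> assigned | voices=[81 - - -]
Op 6: note_on(68): voice 1 is free -> assigned | voices=[81 68 - -]
Op 7: note_on(86): voice 2 is free -> assigned | voices=[81 68 86 -]
Op 8: note_on(78): voice 3 is free -> assigned | voices=[81 68 86 78]
Op 9: note_off(81): free voice 0 | voices=[- 68 86 78]
Op 10: note_off(78): free voice 3 | voices=[- 68 86 -]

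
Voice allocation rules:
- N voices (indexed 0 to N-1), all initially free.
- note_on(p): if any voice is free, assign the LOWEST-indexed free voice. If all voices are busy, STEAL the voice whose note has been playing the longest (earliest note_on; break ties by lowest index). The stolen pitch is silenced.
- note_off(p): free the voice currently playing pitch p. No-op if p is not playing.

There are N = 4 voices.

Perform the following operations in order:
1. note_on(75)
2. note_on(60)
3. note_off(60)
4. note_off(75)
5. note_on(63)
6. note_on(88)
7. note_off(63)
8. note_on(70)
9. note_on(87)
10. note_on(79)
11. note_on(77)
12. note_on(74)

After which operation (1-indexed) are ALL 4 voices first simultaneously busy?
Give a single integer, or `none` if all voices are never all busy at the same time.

Answer: 10

Derivation:
Op 1: note_on(75): voice 0 is free -> assigned | voices=[75 - - -]
Op 2: note_on(60): voice 1 is free -> assigned | voices=[75 60 - -]
Op 3: note_off(60): free voice 1 | voices=[75 - - -]
Op 4: note_off(75): free voice 0 | voices=[- - - -]
Op 5: note_on(63): voice 0 is free -> assigned | voices=[63 - - -]
Op 6: note_on(88): voice 1 is free -> assigned | voices=[63 88 - -]
Op 7: note_off(63): free voice 0 | voices=[- 88 - -]
Op 8: note_on(70): voice 0 is free -> assigned | voices=[70 88 - -]
Op 9: note_on(87): voice 2 is free -> assigned | voices=[70 88 87 -]
Op 10: note_on(79): voice 3 is free -> assigned | voices=[70 88 87 79]
Op 11: note_on(77): all voices busy, STEAL voice 1 (pitch 88, oldest) -> assign | voices=[70 77 87 79]
Op 12: note_on(74): all voices busy, STEAL voice 0 (pitch 70, oldest) -> assign | voices=[74 77 87 79]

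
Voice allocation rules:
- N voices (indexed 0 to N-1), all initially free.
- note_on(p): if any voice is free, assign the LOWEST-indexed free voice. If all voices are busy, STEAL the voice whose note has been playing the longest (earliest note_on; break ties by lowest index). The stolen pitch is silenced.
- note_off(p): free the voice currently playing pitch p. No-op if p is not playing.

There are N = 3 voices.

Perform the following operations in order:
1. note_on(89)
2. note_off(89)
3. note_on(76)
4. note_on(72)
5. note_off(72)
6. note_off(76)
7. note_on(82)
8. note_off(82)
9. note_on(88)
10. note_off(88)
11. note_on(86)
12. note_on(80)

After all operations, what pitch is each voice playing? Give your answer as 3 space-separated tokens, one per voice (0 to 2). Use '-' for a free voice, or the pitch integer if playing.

Answer: 86 80 -

Derivation:
Op 1: note_on(89): voice 0 is free -> assigned | voices=[89 - -]
Op 2: note_off(89): free voice 0 | voices=[- - -]
Op 3: note_on(76): voice 0 is free -> assigned | voices=[76 - -]
Op 4: note_on(72): voice 1 is free -> assigned | voices=[76 72 -]
Op 5: note_off(72): free voice 1 | voices=[76 - -]
Op 6: note_off(76): free voice 0 | voices=[- - -]
Op 7: note_on(82): voice 0 is free -> assigned | voices=[82 - -]
Op 8: note_off(82): free voice 0 | voices=[- - -]
Op 9: note_on(88): voice 0 is free -> assigned | voices=[88 - -]
Op 10: note_off(88): free voice 0 | voices=[- - -]
Op 11: note_on(86): voice 0 is free -> assigned | voices=[86 - -]
Op 12: note_on(80): voice 1 is free -> assigned | voices=[86 80 -]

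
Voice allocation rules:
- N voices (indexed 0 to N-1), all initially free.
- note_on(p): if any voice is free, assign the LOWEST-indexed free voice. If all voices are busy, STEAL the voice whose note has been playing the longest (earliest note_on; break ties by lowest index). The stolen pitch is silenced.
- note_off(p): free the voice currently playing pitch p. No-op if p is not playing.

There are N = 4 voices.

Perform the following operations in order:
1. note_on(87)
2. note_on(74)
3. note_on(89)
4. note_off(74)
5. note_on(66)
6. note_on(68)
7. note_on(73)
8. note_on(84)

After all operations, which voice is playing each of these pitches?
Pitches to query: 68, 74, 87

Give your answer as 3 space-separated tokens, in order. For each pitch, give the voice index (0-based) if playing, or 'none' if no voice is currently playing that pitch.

Op 1: note_on(87): voice 0 is free -> assigned | voices=[87 - - -]
Op 2: note_on(74): voice 1 is free -> assigned | voices=[87 74 - -]
Op 3: note_on(89): voice 2 is free -> assigned | voices=[87 74 89 -]
Op 4: note_off(74): free voice 1 | voices=[87 - 89 -]
Op 5: note_on(66): voice 1 is free -> assigned | voices=[87 66 89 -]
Op 6: note_on(68): voice 3 is free -> assigned | voices=[87 66 89 68]
Op 7: note_on(73): all voices busy, STEAL voice 0 (pitch 87, oldest) -> assign | voices=[73 66 89 68]
Op 8: note_on(84): all voices busy, STEAL voice 2 (pitch 89, oldest) -> assign | voices=[73 66 84 68]

Answer: 3 none none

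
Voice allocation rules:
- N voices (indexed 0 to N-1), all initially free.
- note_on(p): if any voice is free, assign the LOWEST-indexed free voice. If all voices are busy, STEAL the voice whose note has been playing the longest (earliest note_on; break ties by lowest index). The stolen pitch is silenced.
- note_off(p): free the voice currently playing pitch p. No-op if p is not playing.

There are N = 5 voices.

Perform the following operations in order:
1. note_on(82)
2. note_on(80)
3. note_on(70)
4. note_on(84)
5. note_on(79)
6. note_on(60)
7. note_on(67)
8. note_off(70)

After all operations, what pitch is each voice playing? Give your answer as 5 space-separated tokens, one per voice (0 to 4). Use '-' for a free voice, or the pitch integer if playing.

Answer: 60 67 - 84 79

Derivation:
Op 1: note_on(82): voice 0 is free -> assigned | voices=[82 - - - -]
Op 2: note_on(80): voice 1 is free -> assigned | voices=[82 80 - - -]
Op 3: note_on(70): voice 2 is free -> assigned | voices=[82 80 70 - -]
Op 4: note_on(84): voice 3 is free -> assigned | voices=[82 80 70 84 -]
Op 5: note_on(79): voice 4 is free -> assigned | voices=[82 80 70 84 79]
Op 6: note_on(60): all voices busy, STEAL voice 0 (pitch 82, oldest) -> assign | voices=[60 80 70 84 79]
Op 7: note_on(67): all voices busy, STEAL voice 1 (pitch 80, oldest) -> assign | voices=[60 67 70 84 79]
Op 8: note_off(70): free voice 2 | voices=[60 67 - 84 79]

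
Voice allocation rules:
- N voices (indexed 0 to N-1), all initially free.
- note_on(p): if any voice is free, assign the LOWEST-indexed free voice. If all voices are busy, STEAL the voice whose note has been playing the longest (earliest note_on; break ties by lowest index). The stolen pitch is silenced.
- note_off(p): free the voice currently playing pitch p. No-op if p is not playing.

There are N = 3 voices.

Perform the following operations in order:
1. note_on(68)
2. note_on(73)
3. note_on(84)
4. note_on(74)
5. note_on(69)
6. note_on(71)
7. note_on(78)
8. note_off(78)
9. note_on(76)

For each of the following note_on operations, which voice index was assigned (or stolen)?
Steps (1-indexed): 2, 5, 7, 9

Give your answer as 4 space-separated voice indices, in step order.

Answer: 1 1 0 0

Derivation:
Op 1: note_on(68): voice 0 is free -> assigned | voices=[68 - -]
Op 2: note_on(73): voice 1 is free -> assigned | voices=[68 73 -]
Op 3: note_on(84): voice 2 is free -> assigned | voices=[68 73 84]
Op 4: note_on(74): all voices busy, STEAL voice 0 (pitch 68, oldest) -> assign | voices=[74 73 84]
Op 5: note_on(69): all voices busy, STEAL voice 1 (pitch 73, oldest) -> assign | voices=[74 69 84]
Op 6: note_on(71): all voices busy, STEAL voice 2 (pitch 84, oldest) -> assign | voices=[74 69 71]
Op 7: note_on(78): all voices busy, STEAL voice 0 (pitch 74, oldest) -> assign | voices=[78 69 71]
Op 8: note_off(78): free voice 0 | voices=[- 69 71]
Op 9: note_on(76): voice 0 is free -> assigned | voices=[76 69 71]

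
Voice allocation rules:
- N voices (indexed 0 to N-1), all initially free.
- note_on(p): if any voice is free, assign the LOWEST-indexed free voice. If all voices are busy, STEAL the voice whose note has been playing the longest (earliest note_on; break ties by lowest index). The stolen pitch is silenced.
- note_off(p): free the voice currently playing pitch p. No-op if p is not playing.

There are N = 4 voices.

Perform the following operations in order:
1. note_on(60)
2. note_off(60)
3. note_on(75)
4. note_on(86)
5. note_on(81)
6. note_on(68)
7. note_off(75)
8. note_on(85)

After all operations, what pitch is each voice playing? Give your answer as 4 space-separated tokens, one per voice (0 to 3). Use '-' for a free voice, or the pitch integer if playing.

Op 1: note_on(60): voice 0 is free -> assigned | voices=[60 - - -]
Op 2: note_off(60): free voice 0 | voices=[- - - -]
Op 3: note_on(75): voice 0 is free -> assigned | voices=[75 - - -]
Op 4: note_on(86): voice 1 is free -> assigned | voices=[75 86 - -]
Op 5: note_on(81): voice 2 is free -> assigned | voices=[75 86 81 -]
Op 6: note_on(68): voice 3 is free -> assigned | voices=[75 86 81 68]
Op 7: note_off(75): free voice 0 | voices=[- 86 81 68]
Op 8: note_on(85): voice 0 is free -> assigned | voices=[85 86 81 68]

Answer: 85 86 81 68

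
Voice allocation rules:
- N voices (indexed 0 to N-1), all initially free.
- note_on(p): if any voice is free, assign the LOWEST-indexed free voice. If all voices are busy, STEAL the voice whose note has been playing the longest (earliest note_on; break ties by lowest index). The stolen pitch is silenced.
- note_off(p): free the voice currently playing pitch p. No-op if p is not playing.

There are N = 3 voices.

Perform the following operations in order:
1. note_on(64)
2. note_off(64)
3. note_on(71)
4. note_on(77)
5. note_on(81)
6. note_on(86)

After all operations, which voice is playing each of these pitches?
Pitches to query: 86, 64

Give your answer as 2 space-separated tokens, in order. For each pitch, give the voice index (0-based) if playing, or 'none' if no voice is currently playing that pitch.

Answer: 0 none

Derivation:
Op 1: note_on(64): voice 0 is free -> assigned | voices=[64 - -]
Op 2: note_off(64): free voice 0 | voices=[- - -]
Op 3: note_on(71): voice 0 is free -> assigned | voices=[71 - -]
Op 4: note_on(77): voice 1 is free -> assigned | voices=[71 77 -]
Op 5: note_on(81): voice 2 is free -> assigned | voices=[71 77 81]
Op 6: note_on(86): all voices busy, STEAL voice 0 (pitch 71, oldest) -> assign | voices=[86 77 81]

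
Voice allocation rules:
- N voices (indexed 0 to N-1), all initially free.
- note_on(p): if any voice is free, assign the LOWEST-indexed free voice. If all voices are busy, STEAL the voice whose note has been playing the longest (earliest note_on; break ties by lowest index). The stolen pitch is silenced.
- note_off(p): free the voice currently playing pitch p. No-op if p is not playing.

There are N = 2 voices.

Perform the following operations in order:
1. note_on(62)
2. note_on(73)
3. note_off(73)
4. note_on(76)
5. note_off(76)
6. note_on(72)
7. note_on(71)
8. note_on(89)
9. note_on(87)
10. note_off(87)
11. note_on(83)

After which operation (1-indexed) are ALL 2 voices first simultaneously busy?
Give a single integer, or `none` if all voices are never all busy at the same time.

Answer: 2

Derivation:
Op 1: note_on(62): voice 0 is free -> assigned | voices=[62 -]
Op 2: note_on(73): voice 1 is free -> assigned | voices=[62 73]
Op 3: note_off(73): free voice 1 | voices=[62 -]
Op 4: note_on(76): voice 1 is free -> assigned | voices=[62 76]
Op 5: note_off(76): free voice 1 | voices=[62 -]
Op 6: note_on(72): voice 1 is free -> assigned | voices=[62 72]
Op 7: note_on(71): all voices busy, STEAL voice 0 (pitch 62, oldest) -> assign | voices=[71 72]
Op 8: note_on(89): all voices busy, STEAL voice 1 (pitch 72, oldest) -> assign | voices=[71 89]
Op 9: note_on(87): all voices busy, STEAL voice 0 (pitch 71, oldest) -> assign | voices=[87 89]
Op 10: note_off(87): free voice 0 | voices=[- 89]
Op 11: note_on(83): voice 0 is free -> assigned | voices=[83 89]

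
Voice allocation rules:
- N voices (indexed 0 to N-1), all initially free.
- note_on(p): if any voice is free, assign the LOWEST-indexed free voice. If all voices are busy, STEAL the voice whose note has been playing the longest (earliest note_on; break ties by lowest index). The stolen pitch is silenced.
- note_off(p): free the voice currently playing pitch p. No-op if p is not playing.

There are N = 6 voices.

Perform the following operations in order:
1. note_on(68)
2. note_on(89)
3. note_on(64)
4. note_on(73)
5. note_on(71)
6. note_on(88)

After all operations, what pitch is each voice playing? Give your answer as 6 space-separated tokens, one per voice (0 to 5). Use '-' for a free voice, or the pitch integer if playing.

Op 1: note_on(68): voice 0 is free -> assigned | voices=[68 - - - - -]
Op 2: note_on(89): voice 1 is free -> assigned | voices=[68 89 - - - -]
Op 3: note_on(64): voice 2 is free -> assigned | voices=[68 89 64 - - -]
Op 4: note_on(73): voice 3 is free -> assigned | voices=[68 89 64 73 - -]
Op 5: note_on(71): voice 4 is free -> assigned | voices=[68 89 64 73 71 -]
Op 6: note_on(88): voice 5 is free -> assigned | voices=[68 89 64 73 71 88]

Answer: 68 89 64 73 71 88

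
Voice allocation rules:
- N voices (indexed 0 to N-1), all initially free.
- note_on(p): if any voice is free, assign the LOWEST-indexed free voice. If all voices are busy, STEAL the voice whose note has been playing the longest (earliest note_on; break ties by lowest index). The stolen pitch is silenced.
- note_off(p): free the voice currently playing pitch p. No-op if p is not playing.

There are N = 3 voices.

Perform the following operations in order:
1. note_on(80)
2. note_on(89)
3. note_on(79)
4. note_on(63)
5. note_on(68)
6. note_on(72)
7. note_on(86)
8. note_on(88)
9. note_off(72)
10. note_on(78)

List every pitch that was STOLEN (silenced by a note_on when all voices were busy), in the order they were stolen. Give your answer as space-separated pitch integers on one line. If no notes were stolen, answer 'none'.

Op 1: note_on(80): voice 0 is free -> assigned | voices=[80 - -]
Op 2: note_on(89): voice 1 is free -> assigned | voices=[80 89 -]
Op 3: note_on(79): voice 2 is free -> assigned | voices=[80 89 79]
Op 4: note_on(63): all voices busy, STEAL voice 0 (pitch 80, oldest) -> assign | voices=[63 89 79]
Op 5: note_on(68): all voices busy, STEAL voice 1 (pitch 89, oldest) -> assign | voices=[63 68 79]
Op 6: note_on(72): all voices busy, STEAL voice 2 (pitch 79, oldest) -> assign | voices=[63 68 72]
Op 7: note_on(86): all voices busy, STEAL voice 0 (pitch 63, oldest) -> assign | voices=[86 68 72]
Op 8: note_on(88): all voices busy, STEAL voice 1 (pitch 68, oldest) -> assign | voices=[86 88 72]
Op 9: note_off(72): free voice 2 | voices=[86 88 -]
Op 10: note_on(78): voice 2 is free -> assigned | voices=[86 88 78]

Answer: 80 89 79 63 68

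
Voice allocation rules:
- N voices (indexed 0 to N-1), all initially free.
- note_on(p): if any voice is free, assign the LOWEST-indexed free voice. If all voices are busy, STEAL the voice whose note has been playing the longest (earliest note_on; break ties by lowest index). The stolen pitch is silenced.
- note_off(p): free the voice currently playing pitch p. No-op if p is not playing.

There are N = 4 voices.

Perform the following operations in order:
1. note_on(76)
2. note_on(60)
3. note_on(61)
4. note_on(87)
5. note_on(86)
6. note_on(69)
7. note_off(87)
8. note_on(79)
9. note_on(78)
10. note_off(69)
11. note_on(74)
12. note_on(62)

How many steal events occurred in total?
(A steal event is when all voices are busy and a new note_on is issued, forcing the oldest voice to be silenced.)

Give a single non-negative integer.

Op 1: note_on(76): voice 0 is free -> assigned | voices=[76 - - -]
Op 2: note_on(60): voice 1 is free -> assigned | voices=[76 60 - -]
Op 3: note_on(61): voice 2 is free -> assigned | voices=[76 60 61 -]
Op 4: note_on(87): voice 3 is free -> assigned | voices=[76 60 61 87]
Op 5: note_on(86): all voices busy, STEAL voice 0 (pitch 76, oldest) -> assign | voices=[86 60 61 87]
Op 6: note_on(69): all voices busy, STEAL voice 1 (pitch 60, oldest) -> assign | voices=[86 69 61 87]
Op 7: note_off(87): free voice 3 | voices=[86 69 61 -]
Op 8: note_on(79): voice 3 is free -> assigned | voices=[86 69 61 79]
Op 9: note_on(78): all voices busy, STEAL voice 2 (pitch 61, oldest) -> assign | voices=[86 69 78 79]
Op 10: note_off(69): free voice 1 | voices=[86 - 78 79]
Op 11: note_on(74): voice 1 is free -> assigned | voices=[86 74 78 79]
Op 12: note_on(62): all voices busy, STEAL voice 0 (pitch 86, oldest) -> assign | voices=[62 74 78 79]

Answer: 4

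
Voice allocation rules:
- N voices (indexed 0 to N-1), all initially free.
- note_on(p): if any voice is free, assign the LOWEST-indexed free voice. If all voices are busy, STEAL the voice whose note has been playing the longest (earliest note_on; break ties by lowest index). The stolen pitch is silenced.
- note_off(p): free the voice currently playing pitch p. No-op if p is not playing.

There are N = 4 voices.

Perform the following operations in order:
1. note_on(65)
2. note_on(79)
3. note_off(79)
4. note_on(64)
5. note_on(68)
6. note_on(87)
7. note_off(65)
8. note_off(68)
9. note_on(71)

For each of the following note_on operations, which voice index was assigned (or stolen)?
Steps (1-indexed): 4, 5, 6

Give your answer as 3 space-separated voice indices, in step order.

Answer: 1 2 3

Derivation:
Op 1: note_on(65): voice 0 is free -> assigned | voices=[65 - - -]
Op 2: note_on(79): voice 1 is free -> assigned | voices=[65 79 - -]
Op 3: note_off(79): free voice 1 | voices=[65 - - -]
Op 4: note_on(64): voice 1 is free -> assigned | voices=[65 64 - -]
Op 5: note_on(68): voice 2 is free -> assigned | voices=[65 64 68 -]
Op 6: note_on(87): voice 3 is free -> assigned | voices=[65 64 68 87]
Op 7: note_off(65): free voice 0 | voices=[- 64 68 87]
Op 8: note_off(68): free voice 2 | voices=[- 64 - 87]
Op 9: note_on(71): voice 0 is free -> assigned | voices=[71 64 - 87]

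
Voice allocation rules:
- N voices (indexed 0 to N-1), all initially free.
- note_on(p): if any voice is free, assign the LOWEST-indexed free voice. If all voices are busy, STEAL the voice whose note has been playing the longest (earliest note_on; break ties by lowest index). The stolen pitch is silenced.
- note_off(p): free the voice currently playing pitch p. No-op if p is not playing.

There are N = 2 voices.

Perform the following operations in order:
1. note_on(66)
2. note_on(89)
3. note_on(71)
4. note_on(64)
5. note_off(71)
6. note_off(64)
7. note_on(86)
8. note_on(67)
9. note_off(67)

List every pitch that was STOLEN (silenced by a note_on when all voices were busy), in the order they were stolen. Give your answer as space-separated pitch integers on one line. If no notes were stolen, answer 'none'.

Answer: 66 89

Derivation:
Op 1: note_on(66): voice 0 is free -> assigned | voices=[66 -]
Op 2: note_on(89): voice 1 is free -> assigned | voices=[66 89]
Op 3: note_on(71): all voices busy, STEAL voice 0 (pitch 66, oldest) -> assign | voices=[71 89]
Op 4: note_on(64): all voices busy, STEAL voice 1 (pitch 89, oldest) -> assign | voices=[71 64]
Op 5: note_off(71): free voice 0 | voices=[- 64]
Op 6: note_off(64): free voice 1 | voices=[- -]
Op 7: note_on(86): voice 0 is free -> assigned | voices=[86 -]
Op 8: note_on(67): voice 1 is free -> assigned | voices=[86 67]
Op 9: note_off(67): free voice 1 | voices=[86 -]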